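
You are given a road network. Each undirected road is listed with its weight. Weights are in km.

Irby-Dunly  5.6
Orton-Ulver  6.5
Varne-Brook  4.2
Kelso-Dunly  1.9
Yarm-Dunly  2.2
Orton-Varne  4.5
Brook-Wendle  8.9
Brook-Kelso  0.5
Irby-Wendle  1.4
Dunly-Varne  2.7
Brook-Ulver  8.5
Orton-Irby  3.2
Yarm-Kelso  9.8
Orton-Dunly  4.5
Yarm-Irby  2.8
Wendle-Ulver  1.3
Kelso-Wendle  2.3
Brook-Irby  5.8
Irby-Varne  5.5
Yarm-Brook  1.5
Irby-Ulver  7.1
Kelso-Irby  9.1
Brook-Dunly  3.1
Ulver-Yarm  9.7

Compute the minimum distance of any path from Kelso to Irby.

Compare a few routes:
Kelso - Wendle - Irby: 2.3+1.4 = 3.7
Kelso - Brook - Yarm - Irby: 0.5+1.5+2.8 = 4.8
Kelso - Brook - Irby: 0.5+5.8 = 6.3
Cheapest is Kelso - Wendle - Irby at 3.7 km.

3.7 km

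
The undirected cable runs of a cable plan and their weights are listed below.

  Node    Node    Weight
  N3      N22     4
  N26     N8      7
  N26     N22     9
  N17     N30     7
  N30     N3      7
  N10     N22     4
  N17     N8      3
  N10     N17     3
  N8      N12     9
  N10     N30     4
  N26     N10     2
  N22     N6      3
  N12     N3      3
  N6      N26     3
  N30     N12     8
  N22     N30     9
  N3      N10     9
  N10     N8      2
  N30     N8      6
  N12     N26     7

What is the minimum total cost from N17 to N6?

Compare a few routes:
N17–N8–N10–N26–N6: 3+2+2+3 = 10
N17–N10–N22–N6: 3+4+3 = 10
N17–N10–N26–N6: 3+2+3 = 8
N17–N8–N10–N22–N6: 3+2+4+3 = 12
Cheapest is N17–N10–N26–N6 at 8.

8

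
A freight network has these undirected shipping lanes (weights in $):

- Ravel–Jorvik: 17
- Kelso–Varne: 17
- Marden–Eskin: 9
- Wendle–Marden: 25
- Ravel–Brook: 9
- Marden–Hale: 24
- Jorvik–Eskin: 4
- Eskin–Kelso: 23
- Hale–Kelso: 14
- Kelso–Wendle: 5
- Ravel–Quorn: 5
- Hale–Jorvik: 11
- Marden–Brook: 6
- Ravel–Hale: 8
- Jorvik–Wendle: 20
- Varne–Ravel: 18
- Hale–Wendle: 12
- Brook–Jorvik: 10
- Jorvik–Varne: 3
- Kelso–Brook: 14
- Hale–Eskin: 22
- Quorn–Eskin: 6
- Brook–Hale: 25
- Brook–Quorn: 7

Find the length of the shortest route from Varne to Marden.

Candidate routes:
Varne - Jorvik - Eskin - Quorn - Brook - Marden: 3+4+6+7+6 = 26
Varne - Jorvik - Brook - Marden: 3+10+6 = 19
Varne - Jorvik - Eskin - Quorn - Ravel - Brook - Marden: 3+4+6+5+9+6 = 33
Varne - Jorvik - Eskin - Marden: 3+4+9 = 16
Cheapest is Varne - Jorvik - Eskin - Marden at $16.

$16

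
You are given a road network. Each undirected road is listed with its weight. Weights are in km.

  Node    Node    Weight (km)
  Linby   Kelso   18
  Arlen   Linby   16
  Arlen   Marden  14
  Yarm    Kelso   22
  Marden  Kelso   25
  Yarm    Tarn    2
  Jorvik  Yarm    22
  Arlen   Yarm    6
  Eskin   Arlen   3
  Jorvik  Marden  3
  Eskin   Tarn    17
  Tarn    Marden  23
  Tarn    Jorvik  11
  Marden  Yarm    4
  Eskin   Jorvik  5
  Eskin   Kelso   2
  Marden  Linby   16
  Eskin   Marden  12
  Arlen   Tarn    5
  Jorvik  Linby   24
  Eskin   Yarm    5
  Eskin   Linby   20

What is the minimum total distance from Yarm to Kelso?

7 km

Running Dijkstra from Yarm:
Yarm: 0
Tarn: 2  (via Yarm)
Marden: 4  (via Yarm)
Eskin: 5  (via Yarm)
Arlen: 6  (via Yarm)
Kelso: 7  (via Eskin)
Shortest route: Yarm–Eskin–Kelso = 7 km.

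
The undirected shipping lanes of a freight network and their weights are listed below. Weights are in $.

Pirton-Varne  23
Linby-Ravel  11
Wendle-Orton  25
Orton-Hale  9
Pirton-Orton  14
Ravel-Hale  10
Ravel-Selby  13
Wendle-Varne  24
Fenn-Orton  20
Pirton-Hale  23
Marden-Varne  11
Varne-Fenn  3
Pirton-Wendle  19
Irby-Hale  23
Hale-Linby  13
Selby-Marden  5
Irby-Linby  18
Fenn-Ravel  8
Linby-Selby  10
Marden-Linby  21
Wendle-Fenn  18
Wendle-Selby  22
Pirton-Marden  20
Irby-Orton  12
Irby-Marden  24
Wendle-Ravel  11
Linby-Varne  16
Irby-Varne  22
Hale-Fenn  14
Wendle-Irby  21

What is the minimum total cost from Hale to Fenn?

$14

Candidate routes:
Hale - Fenn: 14 = 14
Hale - Ravel - Fenn: 10+8 = 18
Cheapest is Hale - Fenn at $14.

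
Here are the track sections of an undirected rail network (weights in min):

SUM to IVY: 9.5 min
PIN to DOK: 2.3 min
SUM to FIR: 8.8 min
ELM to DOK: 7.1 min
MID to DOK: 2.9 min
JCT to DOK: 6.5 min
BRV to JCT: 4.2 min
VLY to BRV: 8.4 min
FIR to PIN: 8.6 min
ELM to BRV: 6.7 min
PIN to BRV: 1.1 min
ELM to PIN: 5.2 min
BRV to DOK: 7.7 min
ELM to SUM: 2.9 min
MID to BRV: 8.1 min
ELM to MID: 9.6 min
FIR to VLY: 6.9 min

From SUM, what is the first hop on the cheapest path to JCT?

ELM

Enumerating some paths:
SUM → ELM → PIN → BRV → JCT: 2.9+5.2+1.1+4.2 = 13.4
SUM → ELM → BRV → JCT: 2.9+6.7+4.2 = 13.8
The minimum is 13.4 min via SUM → ELM → PIN → BRV → JCT.
So from SUM the first move is to ELM.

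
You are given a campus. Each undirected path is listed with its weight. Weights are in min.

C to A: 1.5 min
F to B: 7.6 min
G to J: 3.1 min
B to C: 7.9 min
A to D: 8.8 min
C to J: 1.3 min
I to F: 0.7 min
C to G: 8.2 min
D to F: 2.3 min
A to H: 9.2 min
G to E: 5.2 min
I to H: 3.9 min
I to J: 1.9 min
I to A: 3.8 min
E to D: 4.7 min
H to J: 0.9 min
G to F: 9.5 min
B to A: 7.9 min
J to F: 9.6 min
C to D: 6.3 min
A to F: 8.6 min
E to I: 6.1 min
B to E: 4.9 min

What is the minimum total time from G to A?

Running Dijkstra from G:
G: 0
J: 3.1  (via G)
H: 4  (via J)
C: 4.4  (via J)
I: 5  (via J)
E: 5.2  (via G)
F: 5.7  (via I)
A: 5.9  (via C)
Shortest route: G → J → C → A = 5.9 min.

5.9 min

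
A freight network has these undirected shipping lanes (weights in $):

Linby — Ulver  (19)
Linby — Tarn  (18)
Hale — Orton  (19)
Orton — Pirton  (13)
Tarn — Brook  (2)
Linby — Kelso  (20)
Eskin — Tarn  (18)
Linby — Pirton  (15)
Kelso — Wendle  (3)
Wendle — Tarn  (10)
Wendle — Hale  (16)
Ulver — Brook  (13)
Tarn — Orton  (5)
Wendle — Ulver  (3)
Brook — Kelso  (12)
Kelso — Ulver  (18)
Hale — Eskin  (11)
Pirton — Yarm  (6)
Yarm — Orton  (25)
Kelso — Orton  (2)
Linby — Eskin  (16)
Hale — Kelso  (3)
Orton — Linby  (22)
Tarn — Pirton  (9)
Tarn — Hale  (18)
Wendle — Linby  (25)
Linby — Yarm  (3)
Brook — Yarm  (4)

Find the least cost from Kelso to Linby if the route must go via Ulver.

$25

Shortest Kelso→Ulver: Kelso–Wendle–Ulver = 6
Best Ulver to Linby: Ulver–Linby costing 19
Total via Ulver: 6 + 19 = $25.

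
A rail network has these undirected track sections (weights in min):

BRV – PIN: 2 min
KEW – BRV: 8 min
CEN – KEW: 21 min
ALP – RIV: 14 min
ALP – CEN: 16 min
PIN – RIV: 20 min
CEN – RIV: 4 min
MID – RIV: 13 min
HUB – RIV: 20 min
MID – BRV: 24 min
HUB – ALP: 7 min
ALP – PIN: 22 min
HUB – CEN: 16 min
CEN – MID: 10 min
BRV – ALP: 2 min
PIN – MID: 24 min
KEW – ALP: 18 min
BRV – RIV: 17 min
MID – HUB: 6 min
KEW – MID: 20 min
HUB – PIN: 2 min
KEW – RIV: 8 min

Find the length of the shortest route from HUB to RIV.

19 min

Running Dijkstra from HUB:
HUB: 0
PIN: 2  (via HUB)
BRV: 4  (via PIN)
MID: 6  (via HUB)
ALP: 6  (via BRV)
KEW: 12  (via BRV)
CEN: 16  (via HUB)
RIV: 19  (via MID)
Shortest route: HUB → MID → RIV = 19 min.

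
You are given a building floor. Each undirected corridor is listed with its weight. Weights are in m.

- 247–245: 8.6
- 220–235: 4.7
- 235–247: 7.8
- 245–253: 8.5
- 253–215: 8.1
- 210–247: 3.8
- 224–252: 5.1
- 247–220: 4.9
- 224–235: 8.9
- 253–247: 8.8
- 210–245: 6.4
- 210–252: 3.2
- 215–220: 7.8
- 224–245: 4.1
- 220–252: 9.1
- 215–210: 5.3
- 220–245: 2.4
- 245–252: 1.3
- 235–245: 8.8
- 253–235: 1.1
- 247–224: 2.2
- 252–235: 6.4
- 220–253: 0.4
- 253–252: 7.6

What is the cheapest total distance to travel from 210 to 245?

4.5 m

Compare a few routes:
210 → 245: 6.4 = 6.4
210 → 252 → 245: 3.2+1.3 = 4.5
The minimum is 4.5 m via 210 → 252 → 245.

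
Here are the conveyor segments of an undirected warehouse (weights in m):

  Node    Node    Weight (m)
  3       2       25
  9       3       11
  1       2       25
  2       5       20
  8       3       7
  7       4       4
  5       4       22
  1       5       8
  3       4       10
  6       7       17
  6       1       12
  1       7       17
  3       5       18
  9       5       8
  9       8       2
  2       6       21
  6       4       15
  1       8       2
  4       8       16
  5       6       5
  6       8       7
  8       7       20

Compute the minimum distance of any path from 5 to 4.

20 m

Candidate routes:
5 → 4: 22 = 22
5 → 6 → 4: 5+15 = 20
Cheapest is 5 → 6 → 4 at 20 m.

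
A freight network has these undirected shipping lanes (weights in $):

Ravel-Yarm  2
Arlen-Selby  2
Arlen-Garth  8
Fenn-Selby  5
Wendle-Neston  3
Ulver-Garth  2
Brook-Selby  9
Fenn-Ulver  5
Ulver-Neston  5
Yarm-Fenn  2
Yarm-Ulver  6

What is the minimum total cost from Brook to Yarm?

$16

Enumerating some paths:
Brook - Selby - Fenn - Yarm: 9+5+2 = 16
Brook - Selby - Fenn - Ulver - Yarm: 9+5+5+6 = 25
Brook - Selby - Arlen - Garth - Ulver - Yarm: 9+2+8+2+6 = 27
The minimum is $16 via Brook - Selby - Fenn - Yarm.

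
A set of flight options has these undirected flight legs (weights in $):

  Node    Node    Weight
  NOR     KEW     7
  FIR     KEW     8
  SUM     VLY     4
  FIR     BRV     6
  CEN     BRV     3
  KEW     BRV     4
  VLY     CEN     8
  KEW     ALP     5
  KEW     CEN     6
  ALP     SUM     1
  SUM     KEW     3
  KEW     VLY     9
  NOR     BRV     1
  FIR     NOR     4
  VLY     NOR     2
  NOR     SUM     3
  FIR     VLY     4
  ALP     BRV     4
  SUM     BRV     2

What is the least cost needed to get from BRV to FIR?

$5

Compare a few routes:
BRV → SUM → NOR → FIR: 2+3+4 = 9
BRV → NOR → VLY → FIR: 1+2+4 = 7
BRV → NOR → FIR: 1+4 = 5
BRV → FIR: 6 = 6
The minimum is $5 via BRV → NOR → FIR.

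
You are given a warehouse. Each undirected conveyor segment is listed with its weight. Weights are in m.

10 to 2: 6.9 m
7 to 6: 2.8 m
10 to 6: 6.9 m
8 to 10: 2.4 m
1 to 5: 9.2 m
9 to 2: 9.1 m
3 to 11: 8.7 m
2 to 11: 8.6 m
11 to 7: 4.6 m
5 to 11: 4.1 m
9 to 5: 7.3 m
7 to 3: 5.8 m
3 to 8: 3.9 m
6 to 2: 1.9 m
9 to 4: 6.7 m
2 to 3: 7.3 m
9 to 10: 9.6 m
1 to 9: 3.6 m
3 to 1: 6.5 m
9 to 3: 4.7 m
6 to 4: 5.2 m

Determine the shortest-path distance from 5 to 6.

Enumerating some paths:
5 → 11 → 7 → 6: 4.1+4.6+2.8 = 11.5
5 → 9 → 2 → 6: 7.3+9.1+1.9 = 18.3
5 → 11 → 2 → 6: 4.1+8.6+1.9 = 14.6
The minimum is 11.5 m via 5 → 11 → 7 → 6.

11.5 m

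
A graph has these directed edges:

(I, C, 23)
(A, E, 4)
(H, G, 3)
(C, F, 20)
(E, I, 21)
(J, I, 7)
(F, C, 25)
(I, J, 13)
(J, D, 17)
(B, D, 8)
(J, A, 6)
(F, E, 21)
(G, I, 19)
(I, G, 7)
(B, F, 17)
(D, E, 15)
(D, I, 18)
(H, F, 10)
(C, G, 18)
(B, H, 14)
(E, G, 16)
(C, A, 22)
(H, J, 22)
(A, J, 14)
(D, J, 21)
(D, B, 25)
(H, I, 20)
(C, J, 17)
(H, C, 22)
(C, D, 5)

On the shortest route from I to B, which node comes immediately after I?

C

Compare a few routes:
I–C–J–D–B: 23+17+17+25 = 82
I–J–D–B: 13+17+25 = 55
I–C–A–J–D–B: 23+22+14+17+25 = 101
I–C–D–B: 23+5+25 = 53
Cheapest is I–C–D–B at 53.
So from I the first move is to C.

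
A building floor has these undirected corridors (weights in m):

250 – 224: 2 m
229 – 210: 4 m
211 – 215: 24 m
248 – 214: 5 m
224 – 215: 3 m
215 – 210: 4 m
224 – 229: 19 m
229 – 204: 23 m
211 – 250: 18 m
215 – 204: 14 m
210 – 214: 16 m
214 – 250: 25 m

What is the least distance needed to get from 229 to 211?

Candidate routes:
229–210–215–211: 4+4+24 = 32
229–210–215–224–250–211: 4+4+3+2+18 = 31
The minimum is 31 m via 229–210–215–224–250–211.

31 m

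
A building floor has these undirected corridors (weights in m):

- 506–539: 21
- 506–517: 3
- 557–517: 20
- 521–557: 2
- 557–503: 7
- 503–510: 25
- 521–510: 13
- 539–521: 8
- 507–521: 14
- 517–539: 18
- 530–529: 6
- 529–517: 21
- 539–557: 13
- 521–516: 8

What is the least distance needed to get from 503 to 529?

48 m

Settle nodes by increasing distance from 503:
503: 0
557: 7  (via 503)
521: 9  (via 557)
516: 17  (via 521)
539: 17  (via 521)
510: 22  (via 521)
507: 23  (via 521)
517: 27  (via 557)
506: 30  (via 517)
529: 48  (via 517)
Shortest route: 503–557–517–529 = 48 m.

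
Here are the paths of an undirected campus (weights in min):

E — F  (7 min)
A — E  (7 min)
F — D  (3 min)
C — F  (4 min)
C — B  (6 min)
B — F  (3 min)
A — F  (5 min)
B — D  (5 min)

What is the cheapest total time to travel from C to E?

Settle nodes by increasing distance from C:
C: 0
F: 4  (via C)
B: 6  (via C)
D: 7  (via F)
A: 9  (via F)
E: 11  (via F)
Shortest route: C–F–E = 11 min.

11 min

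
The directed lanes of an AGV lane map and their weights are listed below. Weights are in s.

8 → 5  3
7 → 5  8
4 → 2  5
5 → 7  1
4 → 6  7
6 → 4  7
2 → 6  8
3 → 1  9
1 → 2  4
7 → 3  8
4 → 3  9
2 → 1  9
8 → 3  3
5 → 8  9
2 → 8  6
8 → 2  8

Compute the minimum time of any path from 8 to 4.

23 s

Candidate routes:
8 → 3 → 1 → 2 → 6 → 4: 3+9+4+8+7 = 31
8 → 5 → 7 → 3 → 1 → 2 → 6 → 4: 3+1+8+9+4+8+7 = 40
8 → 2 → 6 → 4: 8+8+7 = 23
Cheapest is 8 → 2 → 6 → 4 at 23 s.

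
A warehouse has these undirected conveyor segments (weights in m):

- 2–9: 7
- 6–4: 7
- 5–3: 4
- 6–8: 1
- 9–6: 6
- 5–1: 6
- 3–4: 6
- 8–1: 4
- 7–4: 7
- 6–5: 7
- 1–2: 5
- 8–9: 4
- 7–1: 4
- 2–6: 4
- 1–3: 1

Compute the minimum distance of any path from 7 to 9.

Running Dijkstra from 7:
7: 0
1: 4  (via 7)
3: 5  (via 1)
4: 7  (via 7)
8: 8  (via 1)
2: 9  (via 1)
5: 9  (via 3)
6: 9  (via 8)
9: 12  (via 8)
Shortest route: 7–1–8–9 = 12 m.

12 m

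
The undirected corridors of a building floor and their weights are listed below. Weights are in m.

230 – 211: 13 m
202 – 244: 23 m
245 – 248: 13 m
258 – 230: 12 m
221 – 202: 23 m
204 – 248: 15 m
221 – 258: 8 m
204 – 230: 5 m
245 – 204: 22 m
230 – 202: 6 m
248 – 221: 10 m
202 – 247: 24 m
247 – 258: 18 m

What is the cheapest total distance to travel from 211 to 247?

Candidate routes:
211 - 230 - 202 - 221 - 258 - 247: 13+6+23+8+18 = 68
211 - 230 - 202 - 247: 13+6+24 = 43
211 - 230 - 204 - 248 - 221 - 258 - 247: 13+5+15+10+8+18 = 69
Cheapest is 211 - 230 - 202 - 247 at 43 m.

43 m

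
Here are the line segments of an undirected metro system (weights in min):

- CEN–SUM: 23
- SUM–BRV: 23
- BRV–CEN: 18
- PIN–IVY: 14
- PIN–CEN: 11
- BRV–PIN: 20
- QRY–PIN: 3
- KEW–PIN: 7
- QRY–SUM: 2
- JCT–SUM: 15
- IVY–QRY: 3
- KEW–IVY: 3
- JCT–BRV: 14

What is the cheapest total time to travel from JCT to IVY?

Compare a few routes:
JCT → SUM → QRY → PIN → IVY: 15+2+3+14 = 34
JCT → SUM → QRY → IVY: 15+2+3 = 20
JCT → SUM → QRY → PIN → KEW → IVY: 15+2+3+7+3 = 30
JCT → BRV → PIN → QRY → IVY: 14+20+3+3 = 40
The minimum is 20 min via JCT → SUM → QRY → IVY.

20 min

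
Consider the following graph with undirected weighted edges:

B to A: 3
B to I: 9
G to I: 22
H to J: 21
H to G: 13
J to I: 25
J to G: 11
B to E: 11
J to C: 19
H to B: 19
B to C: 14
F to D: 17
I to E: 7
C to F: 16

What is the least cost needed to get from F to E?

41

Running Dijkstra from F:
F: 0
C: 16  (via F)
D: 17  (via F)
B: 30  (via C)
A: 33  (via B)
J: 35  (via C)
I: 39  (via B)
E: 41  (via B)
Shortest route: F–C–B–E = 41.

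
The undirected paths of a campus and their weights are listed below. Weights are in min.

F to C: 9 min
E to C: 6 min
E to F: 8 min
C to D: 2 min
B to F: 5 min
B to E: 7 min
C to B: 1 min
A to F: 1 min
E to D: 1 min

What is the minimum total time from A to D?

9 min

Enumerating some paths:
A → F → C → D: 1+9+2 = 12
A → F → B → C → D: 1+5+1+2 = 9
A → F → E → D: 1+8+1 = 10
Cheapest is A → F → B → C → D at 9 min.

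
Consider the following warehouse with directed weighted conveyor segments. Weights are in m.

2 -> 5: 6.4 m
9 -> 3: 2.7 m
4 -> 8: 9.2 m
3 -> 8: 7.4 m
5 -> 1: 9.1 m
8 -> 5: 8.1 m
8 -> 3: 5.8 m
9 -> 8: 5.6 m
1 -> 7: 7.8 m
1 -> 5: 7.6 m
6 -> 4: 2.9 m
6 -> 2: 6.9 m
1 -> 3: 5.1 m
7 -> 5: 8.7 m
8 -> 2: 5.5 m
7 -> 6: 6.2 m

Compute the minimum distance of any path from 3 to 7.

32.4 m

Candidate routes:
3 → 8 → 5 → 1 → 7: 7.4+8.1+9.1+7.8 = 32.4
3 → 8 → 2 → 5 → 1 → 7: 7.4+5.5+6.4+9.1+7.8 = 36.2
Cheapest is 3 → 8 → 5 → 1 → 7 at 32.4 m.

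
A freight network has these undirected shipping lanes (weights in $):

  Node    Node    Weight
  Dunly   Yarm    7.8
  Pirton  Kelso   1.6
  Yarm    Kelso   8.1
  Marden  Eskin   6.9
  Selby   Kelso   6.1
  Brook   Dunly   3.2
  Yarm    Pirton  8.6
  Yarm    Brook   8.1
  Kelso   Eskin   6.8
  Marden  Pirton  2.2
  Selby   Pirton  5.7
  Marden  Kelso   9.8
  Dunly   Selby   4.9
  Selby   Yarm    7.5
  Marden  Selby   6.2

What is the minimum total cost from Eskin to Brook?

Shortest distances from Eskin:
Eskin: 0
Kelso: 6.8  (via Eskin)
Marden: 6.9  (via Eskin)
Pirton: 8.4  (via Kelso)
Selby: 12.9  (via Kelso)
Yarm: 14.9  (via Kelso)
Dunly: 17.8  (via Selby)
Brook: 21  (via Dunly)
Shortest route: Eskin–Kelso–Selby–Dunly–Brook = $21.

$21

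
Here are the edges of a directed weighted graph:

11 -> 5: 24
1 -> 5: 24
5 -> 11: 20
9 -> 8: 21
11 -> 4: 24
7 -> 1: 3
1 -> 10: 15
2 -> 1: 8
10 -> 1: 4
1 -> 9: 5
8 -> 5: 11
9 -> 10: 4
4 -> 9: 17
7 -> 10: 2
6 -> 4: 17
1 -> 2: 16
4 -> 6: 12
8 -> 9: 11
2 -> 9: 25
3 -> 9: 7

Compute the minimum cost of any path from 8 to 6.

Enumerating some paths:
8 - 9 - 10 - 1 - 5 - 11 - 4 - 6: 11+4+4+24+20+24+12 = 99
8 - 5 - 11 - 4 - 6: 11+20+24+12 = 67
Cheapest is 8 - 5 - 11 - 4 - 6 at 67.

67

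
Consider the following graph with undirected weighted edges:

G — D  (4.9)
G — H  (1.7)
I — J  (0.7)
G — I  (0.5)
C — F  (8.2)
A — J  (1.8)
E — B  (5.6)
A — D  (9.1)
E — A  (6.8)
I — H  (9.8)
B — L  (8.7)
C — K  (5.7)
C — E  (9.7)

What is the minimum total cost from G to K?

Enumerating some paths:
G–H–I–J–A–E–C–K: 1.7+9.8+0.7+1.8+6.8+9.7+5.7 = 36.2
G–I–J–A–E–C–K: 0.5+0.7+1.8+6.8+9.7+5.7 = 25.2
The minimum is 25.2 via G–I–J–A–E–C–K.

25.2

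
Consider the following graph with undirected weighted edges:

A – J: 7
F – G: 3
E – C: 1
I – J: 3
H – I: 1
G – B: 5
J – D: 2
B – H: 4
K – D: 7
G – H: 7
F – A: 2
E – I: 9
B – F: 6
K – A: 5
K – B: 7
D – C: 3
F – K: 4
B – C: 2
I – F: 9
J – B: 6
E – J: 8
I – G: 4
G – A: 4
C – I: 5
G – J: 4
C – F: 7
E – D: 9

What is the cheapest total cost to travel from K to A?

5

Settle nodes by increasing distance from K:
K: 0
F: 4  (via K)
A: 5  (via K)
Shortest route: K → A = 5.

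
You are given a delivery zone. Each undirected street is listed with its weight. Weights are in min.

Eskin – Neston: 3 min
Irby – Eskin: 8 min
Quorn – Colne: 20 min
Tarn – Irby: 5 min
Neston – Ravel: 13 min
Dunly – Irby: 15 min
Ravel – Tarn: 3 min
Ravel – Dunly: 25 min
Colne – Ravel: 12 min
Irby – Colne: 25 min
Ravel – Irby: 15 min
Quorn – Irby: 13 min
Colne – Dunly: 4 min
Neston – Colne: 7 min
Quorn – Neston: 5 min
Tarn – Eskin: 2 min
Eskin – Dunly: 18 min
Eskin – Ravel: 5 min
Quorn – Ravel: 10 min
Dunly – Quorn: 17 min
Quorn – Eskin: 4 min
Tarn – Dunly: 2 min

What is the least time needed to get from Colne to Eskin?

Candidate routes:
Colne - Dunly - Tarn - Eskin: 4+2+2 = 8
Colne - Neston - Eskin: 7+3 = 10
Cheapest is Colne - Dunly - Tarn - Eskin at 8 min.

8 min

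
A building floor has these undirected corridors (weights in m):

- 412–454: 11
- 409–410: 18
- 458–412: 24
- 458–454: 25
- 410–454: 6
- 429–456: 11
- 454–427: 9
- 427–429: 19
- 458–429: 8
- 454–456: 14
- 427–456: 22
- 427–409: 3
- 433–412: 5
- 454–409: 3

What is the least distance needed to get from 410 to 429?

31 m

Compare a few routes:
410 → 454 → 427 → 429: 6+9+19 = 34
410 → 454 → 409 → 427 → 429: 6+3+3+19 = 31
410 → 454 → 458 → 429: 6+25+8 = 39
The minimum is 31 m via 410 → 454 → 409 → 427 → 429.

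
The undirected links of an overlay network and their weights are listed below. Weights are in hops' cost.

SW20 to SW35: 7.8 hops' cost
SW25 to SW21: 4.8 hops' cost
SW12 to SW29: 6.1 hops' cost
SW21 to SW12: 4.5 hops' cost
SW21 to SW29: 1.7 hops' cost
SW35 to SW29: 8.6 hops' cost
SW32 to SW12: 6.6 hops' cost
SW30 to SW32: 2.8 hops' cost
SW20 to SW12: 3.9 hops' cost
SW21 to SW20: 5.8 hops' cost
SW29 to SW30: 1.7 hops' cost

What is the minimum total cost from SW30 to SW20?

Running Dijkstra from SW30:
SW30: 0
SW29: 1.7  (via SW30)
SW32: 2.8  (via SW30)
SW21: 3.4  (via SW29)
SW12: 7.8  (via SW29)
SW25: 8.2  (via SW21)
SW20: 9.2  (via SW21)
Shortest route: SW30 → SW29 → SW21 → SW20 = 9.2 hops' cost.

9.2 hops' cost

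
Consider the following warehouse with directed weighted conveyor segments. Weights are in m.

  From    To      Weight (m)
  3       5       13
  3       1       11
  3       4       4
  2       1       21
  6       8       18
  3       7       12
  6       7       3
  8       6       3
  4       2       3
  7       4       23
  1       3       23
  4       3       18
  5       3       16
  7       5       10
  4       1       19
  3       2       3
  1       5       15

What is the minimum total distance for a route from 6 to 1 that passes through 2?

50 m

Shortest 6→2: 6–7–4–2 = 29
Best 2 to 1: 2–1 costing 21
Total via 2: 29 + 21 = 50 m.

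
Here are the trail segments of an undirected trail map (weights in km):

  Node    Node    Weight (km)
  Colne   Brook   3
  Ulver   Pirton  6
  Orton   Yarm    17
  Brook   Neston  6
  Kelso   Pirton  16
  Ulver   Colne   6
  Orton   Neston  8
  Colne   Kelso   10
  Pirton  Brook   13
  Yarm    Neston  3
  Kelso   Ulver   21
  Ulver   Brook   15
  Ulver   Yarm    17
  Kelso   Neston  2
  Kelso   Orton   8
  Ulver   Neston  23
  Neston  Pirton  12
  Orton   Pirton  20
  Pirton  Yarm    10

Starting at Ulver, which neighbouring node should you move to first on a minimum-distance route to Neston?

Colne

Compare a few routes:
Ulver - Colne - Brook - Neston: 6+3+6 = 15
Ulver - Pirton - Neston: 6+12 = 18
The minimum is 15 km via Ulver - Colne - Brook - Neston.
So from Ulver the first move is to Colne.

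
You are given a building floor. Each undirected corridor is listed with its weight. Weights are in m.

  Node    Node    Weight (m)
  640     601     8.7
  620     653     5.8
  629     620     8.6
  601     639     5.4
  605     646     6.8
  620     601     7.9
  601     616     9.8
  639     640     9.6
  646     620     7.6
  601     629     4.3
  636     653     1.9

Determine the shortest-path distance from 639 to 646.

20.9 m

Running Dijkstra from 639:
639: 0
601: 5.4  (via 639)
640: 9.6  (via 639)
629: 9.7  (via 601)
620: 13.3  (via 601)
616: 15.2  (via 601)
653: 19.1  (via 620)
646: 20.9  (via 620)
Shortest route: 639–601–620–646 = 20.9 m.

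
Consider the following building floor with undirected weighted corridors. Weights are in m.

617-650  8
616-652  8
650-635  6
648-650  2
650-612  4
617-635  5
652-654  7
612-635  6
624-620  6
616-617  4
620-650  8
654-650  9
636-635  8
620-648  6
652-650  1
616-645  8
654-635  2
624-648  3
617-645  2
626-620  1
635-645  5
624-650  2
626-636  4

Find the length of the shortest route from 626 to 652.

Running Dijkstra from 626:
626: 0
620: 1  (via 626)
636: 4  (via 626)
648: 7  (via 620)
624: 7  (via 620)
650: 9  (via 620)
652: 10  (via 650)
Shortest route: 626 → 620 → 650 → 652 = 10 m.

10 m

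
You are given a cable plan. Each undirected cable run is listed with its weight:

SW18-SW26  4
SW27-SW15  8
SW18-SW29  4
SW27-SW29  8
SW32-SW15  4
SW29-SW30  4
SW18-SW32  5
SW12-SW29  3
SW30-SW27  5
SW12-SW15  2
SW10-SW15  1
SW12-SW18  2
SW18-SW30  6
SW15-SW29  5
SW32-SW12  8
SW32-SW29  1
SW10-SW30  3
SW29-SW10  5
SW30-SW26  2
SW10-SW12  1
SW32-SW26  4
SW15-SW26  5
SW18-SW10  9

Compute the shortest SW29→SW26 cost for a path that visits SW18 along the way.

8

Best SW29 to SW18: SW29–SW18 costing 4
Shortest SW18→SW26: SW18–SW26 = 4
Total via SW18: 4 + 4 = 8.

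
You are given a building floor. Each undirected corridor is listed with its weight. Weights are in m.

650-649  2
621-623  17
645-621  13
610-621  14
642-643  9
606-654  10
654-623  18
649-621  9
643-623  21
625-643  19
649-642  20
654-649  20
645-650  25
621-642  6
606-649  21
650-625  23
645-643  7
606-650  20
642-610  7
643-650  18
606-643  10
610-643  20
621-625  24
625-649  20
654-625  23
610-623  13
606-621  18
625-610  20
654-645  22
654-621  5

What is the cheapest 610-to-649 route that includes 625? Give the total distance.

40 m

Shortest 610→625: 610 → 625 = 20
Best 625 to 649: 625 → 649 costing 20
Total via 625: 20 + 20 = 40 m.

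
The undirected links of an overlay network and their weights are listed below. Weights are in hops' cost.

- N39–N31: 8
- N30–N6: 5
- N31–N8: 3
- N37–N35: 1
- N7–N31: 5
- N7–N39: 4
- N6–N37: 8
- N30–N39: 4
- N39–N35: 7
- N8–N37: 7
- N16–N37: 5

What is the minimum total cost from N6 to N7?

13 hops' cost

Candidate routes:
N6–N30–N39–N31–N7: 5+4+8+5 = 22
N6–N37–N35–N39–N7: 8+1+7+4 = 20
N6–N37–N8–N31–N7: 8+7+3+5 = 23
N6–N30–N39–N7: 5+4+4 = 13
Cheapest is N6–N30–N39–N7 at 13 hops' cost.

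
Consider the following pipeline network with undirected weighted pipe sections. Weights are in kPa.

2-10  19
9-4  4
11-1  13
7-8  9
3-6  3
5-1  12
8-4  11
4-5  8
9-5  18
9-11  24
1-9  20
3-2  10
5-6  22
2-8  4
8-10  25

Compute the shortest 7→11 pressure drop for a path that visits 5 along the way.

Best 7 to 5: 7–8–4–5 costing 28
Best 5 to 11: 5–1–11 costing 25
Total via 5: 28 + 25 = 53 kPa.

53 kPa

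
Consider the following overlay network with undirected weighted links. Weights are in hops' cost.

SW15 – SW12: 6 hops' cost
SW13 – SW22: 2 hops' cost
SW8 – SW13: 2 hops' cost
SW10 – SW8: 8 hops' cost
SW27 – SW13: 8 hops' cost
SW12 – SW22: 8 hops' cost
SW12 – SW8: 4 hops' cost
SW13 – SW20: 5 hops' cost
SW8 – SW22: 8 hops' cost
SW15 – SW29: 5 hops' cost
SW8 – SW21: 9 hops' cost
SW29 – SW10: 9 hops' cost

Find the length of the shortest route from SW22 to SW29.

19 hops' cost

Shortest distances from SW22:
SW22: 0
SW13: 2  (via SW22)
SW8: 4  (via SW13)
SW20: 7  (via SW13)
SW12: 8  (via SW22)
SW27: 10  (via SW13)
SW10: 12  (via SW8)
SW21: 13  (via SW8)
SW15: 14  (via SW12)
SW29: 19  (via SW15)
Shortest route: SW22 → SW12 → SW15 → SW29 = 19 hops' cost.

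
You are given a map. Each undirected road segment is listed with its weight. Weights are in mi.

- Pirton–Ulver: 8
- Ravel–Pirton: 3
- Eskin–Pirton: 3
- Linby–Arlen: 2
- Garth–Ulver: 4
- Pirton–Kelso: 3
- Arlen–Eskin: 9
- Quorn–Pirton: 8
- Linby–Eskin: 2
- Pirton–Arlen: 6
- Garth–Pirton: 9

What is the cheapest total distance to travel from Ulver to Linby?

Shortest distances from Ulver:
Ulver: 0
Garth: 4  (via Ulver)
Pirton: 8  (via Ulver)
Eskin: 11  (via Pirton)
Ravel: 11  (via Pirton)
Kelso: 11  (via Pirton)
Linby: 13  (via Eskin)
Shortest route: Ulver–Pirton–Eskin–Linby = 13 mi.

13 mi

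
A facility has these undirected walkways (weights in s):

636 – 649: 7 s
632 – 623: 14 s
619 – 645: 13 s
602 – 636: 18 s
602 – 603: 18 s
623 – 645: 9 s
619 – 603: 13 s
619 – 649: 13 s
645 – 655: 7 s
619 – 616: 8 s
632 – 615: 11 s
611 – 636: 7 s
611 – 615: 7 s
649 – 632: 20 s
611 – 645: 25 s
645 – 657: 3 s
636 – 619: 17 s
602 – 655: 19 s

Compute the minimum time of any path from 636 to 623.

Compare a few routes:
636 - 611 - 615 - 632 - 623: 7+7+11+14 = 39
636 - 611 - 645 - 623: 7+25+9 = 41
636 - 649 - 632 - 623: 7+20+14 = 41
Cheapest is 636 - 611 - 615 - 632 - 623 at 39 s.

39 s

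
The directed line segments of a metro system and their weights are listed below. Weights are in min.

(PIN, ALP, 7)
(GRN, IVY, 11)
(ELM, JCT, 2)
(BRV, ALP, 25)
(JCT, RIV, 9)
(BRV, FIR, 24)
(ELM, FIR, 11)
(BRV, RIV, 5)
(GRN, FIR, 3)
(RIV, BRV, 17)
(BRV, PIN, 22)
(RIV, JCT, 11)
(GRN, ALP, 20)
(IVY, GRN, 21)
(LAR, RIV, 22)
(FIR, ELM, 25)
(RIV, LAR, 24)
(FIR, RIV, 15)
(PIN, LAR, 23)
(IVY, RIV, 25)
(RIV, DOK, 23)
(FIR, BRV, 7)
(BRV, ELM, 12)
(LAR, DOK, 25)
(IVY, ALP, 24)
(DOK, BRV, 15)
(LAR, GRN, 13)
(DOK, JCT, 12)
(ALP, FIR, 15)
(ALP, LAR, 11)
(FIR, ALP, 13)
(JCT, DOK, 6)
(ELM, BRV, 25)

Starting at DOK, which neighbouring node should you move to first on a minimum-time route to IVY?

Enumerating some paths:
DOK → BRV → RIV → LAR → GRN → IVY: 15+5+24+13+11 = 68
DOK → BRV → ALP → LAR → GRN → IVY: 15+25+11+13+11 = 75
DOK → JCT → RIV → LAR → GRN → IVY: 12+9+24+13+11 = 69
Cheapest is DOK → BRV → RIV → LAR → GRN → IVY at 68 min.
So from DOK the first move is to BRV.

BRV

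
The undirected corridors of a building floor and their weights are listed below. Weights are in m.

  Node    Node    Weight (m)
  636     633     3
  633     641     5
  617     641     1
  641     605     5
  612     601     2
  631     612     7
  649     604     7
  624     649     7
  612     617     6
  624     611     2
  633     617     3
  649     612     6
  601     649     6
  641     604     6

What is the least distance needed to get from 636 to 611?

Candidate routes:
636–633–617–612–649–624–611: 3+3+6+6+7+2 = 27
636–633–617–612–601–649–624–611: 3+3+6+2+6+7+2 = 29
The minimum is 27 m via 636–633–617–612–649–624–611.

27 m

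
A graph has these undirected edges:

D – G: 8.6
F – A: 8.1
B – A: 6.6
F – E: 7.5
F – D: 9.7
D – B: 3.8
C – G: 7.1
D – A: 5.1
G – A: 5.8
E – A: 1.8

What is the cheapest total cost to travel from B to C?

Settle nodes by increasing distance from B:
B: 0
D: 3.8  (via B)
A: 6.6  (via B)
E: 8.4  (via A)
G: 12.4  (via D)
F: 13.5  (via D)
C: 19.5  (via G)
Shortest route: B–D–G–C = 19.5.

19.5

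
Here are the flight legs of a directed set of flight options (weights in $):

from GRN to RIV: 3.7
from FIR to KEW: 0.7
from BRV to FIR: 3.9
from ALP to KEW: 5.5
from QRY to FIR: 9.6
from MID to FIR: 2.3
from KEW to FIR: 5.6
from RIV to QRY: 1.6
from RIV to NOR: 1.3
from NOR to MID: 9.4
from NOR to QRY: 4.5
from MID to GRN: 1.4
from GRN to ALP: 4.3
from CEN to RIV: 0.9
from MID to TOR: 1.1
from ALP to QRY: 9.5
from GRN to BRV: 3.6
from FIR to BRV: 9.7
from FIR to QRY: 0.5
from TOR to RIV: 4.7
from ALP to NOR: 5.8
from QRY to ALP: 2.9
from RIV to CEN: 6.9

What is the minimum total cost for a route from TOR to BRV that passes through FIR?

Shortest TOR→FIR: TOR → RIV → QRY → FIR = 15.9
Shortest FIR→BRV: FIR → BRV = 9.7
Total via FIR: 15.9 + 9.7 = $25.6.

$25.6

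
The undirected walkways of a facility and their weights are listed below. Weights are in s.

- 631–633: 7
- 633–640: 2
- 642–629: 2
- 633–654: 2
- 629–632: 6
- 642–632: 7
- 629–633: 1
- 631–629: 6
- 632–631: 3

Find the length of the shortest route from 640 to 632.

9 s

Settle nodes by increasing distance from 640:
640: 0
633: 2  (via 640)
629: 3  (via 633)
654: 4  (via 633)
642: 5  (via 629)
631: 9  (via 633)
632: 9  (via 629)
Shortest route: 640–633–629–632 = 9 s.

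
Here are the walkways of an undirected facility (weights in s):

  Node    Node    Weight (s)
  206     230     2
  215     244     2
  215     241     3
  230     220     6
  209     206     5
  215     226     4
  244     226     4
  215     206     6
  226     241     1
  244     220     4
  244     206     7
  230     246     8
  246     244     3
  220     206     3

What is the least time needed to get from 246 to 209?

15 s

Settle nodes by increasing distance from 246:
246: 0
244: 3  (via 246)
215: 5  (via 244)
220: 7  (via 244)
226: 7  (via 244)
230: 8  (via 246)
241: 8  (via 215)
206: 10  (via 244)
209: 15  (via 206)
Shortest route: 246 → 244 → 206 → 209 = 15 s.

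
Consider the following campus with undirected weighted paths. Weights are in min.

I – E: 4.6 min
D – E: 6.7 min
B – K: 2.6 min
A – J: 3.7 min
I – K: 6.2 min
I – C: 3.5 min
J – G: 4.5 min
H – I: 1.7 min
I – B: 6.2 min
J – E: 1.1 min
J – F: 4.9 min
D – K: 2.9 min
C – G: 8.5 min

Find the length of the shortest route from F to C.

Candidate routes:
F–J–E–I–C: 4.9+1.1+4.6+3.5 = 14.1
F–J–G–C: 4.9+4.5+8.5 = 17.9
F–J–E–D–K–I–C: 4.9+1.1+6.7+2.9+6.2+3.5 = 25.3
Cheapest is F–J–E–I–C at 14.1 min.

14.1 min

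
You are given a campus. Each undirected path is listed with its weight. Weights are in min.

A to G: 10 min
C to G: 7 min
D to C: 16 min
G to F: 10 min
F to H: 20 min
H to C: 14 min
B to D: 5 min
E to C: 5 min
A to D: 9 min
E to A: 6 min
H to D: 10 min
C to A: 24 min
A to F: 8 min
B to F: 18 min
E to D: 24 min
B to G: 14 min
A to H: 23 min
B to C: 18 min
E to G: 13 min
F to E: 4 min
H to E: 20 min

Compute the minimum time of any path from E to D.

Shortest distances from E:
E: 0
F: 4  (via E)
C: 5  (via E)
A: 6  (via E)
G: 12  (via C)
D: 15  (via A)
Shortest route: E–A–D = 15 min.

15 min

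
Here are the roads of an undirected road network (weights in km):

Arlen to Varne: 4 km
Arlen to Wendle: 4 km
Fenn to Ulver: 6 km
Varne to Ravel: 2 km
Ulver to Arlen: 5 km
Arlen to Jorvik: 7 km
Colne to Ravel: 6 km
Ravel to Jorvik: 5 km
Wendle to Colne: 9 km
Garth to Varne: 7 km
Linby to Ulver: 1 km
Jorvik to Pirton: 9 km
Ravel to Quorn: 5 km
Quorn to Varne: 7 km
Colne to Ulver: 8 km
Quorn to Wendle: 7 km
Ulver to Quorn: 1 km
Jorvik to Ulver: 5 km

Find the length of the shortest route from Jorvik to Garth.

14 km

Candidate routes:
Jorvik–Arlen–Varne–Garth: 7+4+7 = 18
Jorvik–Ravel–Varne–Garth: 5+2+7 = 14
Cheapest is Jorvik–Ravel–Varne–Garth at 14 km.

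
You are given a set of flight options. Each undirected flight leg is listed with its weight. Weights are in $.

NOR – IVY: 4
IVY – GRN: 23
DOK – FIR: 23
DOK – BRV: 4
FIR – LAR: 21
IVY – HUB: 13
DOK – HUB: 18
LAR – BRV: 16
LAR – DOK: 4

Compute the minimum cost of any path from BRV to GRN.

Candidate routes:
BRV → DOK → HUB → IVY → GRN: 4+18+13+23 = 58
BRV → LAR → DOK → HUB → IVY → GRN: 16+4+18+13+23 = 74
The minimum is $58 via BRV → DOK → HUB → IVY → GRN.

$58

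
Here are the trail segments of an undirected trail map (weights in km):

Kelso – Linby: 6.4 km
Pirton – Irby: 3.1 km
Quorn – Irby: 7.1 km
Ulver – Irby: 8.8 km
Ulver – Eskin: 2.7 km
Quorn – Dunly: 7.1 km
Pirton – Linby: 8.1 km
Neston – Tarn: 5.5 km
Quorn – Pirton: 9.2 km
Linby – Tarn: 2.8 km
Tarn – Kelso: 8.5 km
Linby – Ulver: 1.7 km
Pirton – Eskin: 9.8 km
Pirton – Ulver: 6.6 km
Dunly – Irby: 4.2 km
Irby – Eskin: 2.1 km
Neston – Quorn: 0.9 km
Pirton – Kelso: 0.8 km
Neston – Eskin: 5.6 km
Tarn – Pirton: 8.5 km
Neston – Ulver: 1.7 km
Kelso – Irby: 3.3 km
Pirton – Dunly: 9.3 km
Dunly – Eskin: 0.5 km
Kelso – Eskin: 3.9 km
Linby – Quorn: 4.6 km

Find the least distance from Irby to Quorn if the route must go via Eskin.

Shortest Irby→Eskin: Irby → Eskin = 2.1
Best Eskin to Quorn: Eskin → Ulver → Neston → Quorn costing 5.3
Total via Eskin: 2.1 + 5.3 = 7.4 km.

7.4 km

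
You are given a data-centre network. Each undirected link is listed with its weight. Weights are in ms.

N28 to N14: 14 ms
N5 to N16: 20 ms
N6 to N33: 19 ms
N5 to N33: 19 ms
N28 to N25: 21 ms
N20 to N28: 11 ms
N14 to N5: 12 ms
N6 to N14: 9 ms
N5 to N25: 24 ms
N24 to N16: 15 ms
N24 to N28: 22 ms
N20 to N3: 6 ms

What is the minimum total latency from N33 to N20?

Shortest distances from N33:
N33: 0
N5: 19  (via N33)
N6: 19  (via N33)
N14: 28  (via N6)
N16: 39  (via N5)
N28: 42  (via N14)
N25: 43  (via N5)
N20: 53  (via N28)
Shortest route: N33 → N6 → N14 → N28 → N20 = 53 ms.

53 ms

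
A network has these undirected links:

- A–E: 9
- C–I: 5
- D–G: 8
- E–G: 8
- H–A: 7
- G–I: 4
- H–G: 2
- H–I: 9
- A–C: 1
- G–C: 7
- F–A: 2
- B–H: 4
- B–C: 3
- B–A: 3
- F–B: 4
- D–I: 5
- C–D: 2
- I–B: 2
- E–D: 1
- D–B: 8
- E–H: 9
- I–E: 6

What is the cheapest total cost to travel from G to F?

10

Shortest distances from G:
G: 0
H: 2  (via G)
I: 4  (via G)
B: 6  (via H)
C: 7  (via G)
A: 8  (via C)
D: 8  (via G)
E: 8  (via G)
F: 10  (via B)
Shortest route: G → H → B → F = 10.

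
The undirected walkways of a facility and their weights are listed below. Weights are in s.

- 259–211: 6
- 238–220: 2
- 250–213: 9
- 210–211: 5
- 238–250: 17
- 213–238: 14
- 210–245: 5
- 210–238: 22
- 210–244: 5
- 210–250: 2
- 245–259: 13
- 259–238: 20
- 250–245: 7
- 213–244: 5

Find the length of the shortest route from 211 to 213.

Candidate routes:
211 → 210 → 250 → 213: 5+2+9 = 16
211 → 210 → 244 → 213: 5+5+5 = 15
211 → 210 → 245 → 250 → 213: 5+5+7+9 = 26
Cheapest is 211 → 210 → 244 → 213 at 15 s.

15 s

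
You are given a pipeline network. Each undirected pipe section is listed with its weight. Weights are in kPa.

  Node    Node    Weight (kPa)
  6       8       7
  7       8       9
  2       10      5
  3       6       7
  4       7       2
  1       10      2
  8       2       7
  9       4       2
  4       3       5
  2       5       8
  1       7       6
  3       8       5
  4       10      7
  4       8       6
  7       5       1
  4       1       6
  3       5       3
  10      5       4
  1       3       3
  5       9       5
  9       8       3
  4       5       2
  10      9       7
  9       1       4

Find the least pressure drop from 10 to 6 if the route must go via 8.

16 kPa

Best 10 to 8: 10–1–9–8 costing 9
Best 8 to 6: 8–6 costing 7
Total via 8: 9 + 7 = 16 kPa.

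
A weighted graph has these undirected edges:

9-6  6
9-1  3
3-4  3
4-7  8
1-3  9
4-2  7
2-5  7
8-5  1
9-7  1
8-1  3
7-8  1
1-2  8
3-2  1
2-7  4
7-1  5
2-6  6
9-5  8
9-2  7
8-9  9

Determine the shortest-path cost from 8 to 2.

5

Shortest distances from 8:
8: 0
5: 1  (via 8)
7: 1  (via 8)
9: 2  (via 7)
1: 3  (via 8)
2: 5  (via 7)
Shortest route: 8 → 7 → 2 = 5.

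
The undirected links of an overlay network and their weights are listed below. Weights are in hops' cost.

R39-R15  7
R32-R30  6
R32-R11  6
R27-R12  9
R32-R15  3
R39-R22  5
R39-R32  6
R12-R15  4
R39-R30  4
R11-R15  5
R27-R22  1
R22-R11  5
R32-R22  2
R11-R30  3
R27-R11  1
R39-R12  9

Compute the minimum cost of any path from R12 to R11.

Shortest distances from R12:
R12: 0
R15: 4  (via R12)
R32: 7  (via R15)
R22: 9  (via R32)
R11: 9  (via R15)
Shortest route: R12–R15–R11 = 9 hops' cost.

9 hops' cost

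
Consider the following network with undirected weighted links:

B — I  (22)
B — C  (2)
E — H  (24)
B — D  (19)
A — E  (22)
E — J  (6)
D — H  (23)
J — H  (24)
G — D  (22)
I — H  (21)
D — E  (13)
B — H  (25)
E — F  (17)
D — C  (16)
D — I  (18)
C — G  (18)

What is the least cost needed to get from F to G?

52

Candidate routes:
F → E → D → B → C → G: 17+13+19+2+18 = 69
F → E → D → C → G: 17+13+16+18 = 64
F → E → D → G: 17+13+22 = 52
Cheapest is F → E → D → G at 52.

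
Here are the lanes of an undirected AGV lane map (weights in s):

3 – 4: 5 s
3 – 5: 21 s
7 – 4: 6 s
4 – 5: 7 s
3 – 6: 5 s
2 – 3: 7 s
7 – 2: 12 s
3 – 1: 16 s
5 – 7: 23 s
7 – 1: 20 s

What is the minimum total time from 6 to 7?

16 s

Shortest distances from 6:
6: 0
3: 5  (via 6)
4: 10  (via 3)
2: 12  (via 3)
7: 16  (via 4)
Shortest route: 6 → 3 → 4 → 7 = 16 s.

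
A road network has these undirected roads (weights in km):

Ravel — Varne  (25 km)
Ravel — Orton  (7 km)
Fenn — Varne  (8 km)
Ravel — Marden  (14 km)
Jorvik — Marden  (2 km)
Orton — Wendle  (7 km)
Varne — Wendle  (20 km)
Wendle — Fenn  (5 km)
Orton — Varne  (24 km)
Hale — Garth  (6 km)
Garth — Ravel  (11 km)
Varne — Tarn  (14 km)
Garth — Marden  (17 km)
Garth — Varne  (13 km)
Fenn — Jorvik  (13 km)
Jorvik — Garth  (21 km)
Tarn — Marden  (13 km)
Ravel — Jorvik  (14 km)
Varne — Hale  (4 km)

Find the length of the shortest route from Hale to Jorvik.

Compare a few routes:
Hale - Varne - Fenn - Jorvik: 4+8+13 = 25
Hale - Varne - Tarn - Marden - Jorvik: 4+14+13+2 = 33
Hale - Garth - Ravel - Jorvik: 6+11+14 = 31
Hale - Garth - Jorvik: 6+21 = 27
Cheapest is Hale - Varne - Fenn - Jorvik at 25 km.

25 km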